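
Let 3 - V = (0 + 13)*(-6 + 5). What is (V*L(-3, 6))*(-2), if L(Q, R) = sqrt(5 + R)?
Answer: -32*sqrt(11) ≈ -106.13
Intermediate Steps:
V = 16 (V = 3 - (0 + 13)*(-6 + 5) = 3 - 13*(-1) = 3 - 1*(-13) = 3 + 13 = 16)
(V*L(-3, 6))*(-2) = (16*sqrt(5 + 6))*(-2) = (16*sqrt(11))*(-2) = -32*sqrt(11)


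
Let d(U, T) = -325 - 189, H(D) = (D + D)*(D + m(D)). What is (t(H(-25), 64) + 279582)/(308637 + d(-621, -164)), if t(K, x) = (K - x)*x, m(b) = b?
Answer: 435486/308123 ≈ 1.4134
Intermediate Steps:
H(D) = 4*D**2 (H(D) = (D + D)*(D + D) = (2*D)*(2*D) = 4*D**2)
t(K, x) = x*(K - x)
d(U, T) = -514
(t(H(-25), 64) + 279582)/(308637 + d(-621, -164)) = (64*(4*(-25)**2 - 1*64) + 279582)/(308637 - 514) = (64*(4*625 - 64) + 279582)/308123 = (64*(2500 - 64) + 279582)*(1/308123) = (64*2436 + 279582)*(1/308123) = (155904 + 279582)*(1/308123) = 435486*(1/308123) = 435486/308123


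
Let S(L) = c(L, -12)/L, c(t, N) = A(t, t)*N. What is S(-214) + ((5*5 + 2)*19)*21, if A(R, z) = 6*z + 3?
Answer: 1145025/107 ≈ 10701.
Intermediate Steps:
A(R, z) = 3 + 6*z
c(t, N) = N*(3 + 6*t) (c(t, N) = (3 + 6*t)*N = N*(3 + 6*t))
S(L) = (-36 - 72*L)/L (S(L) = (3*(-12)*(1 + 2*L))/L = (-36 - 72*L)/L)
S(-214) + ((5*5 + 2)*19)*21 = (-72 - 36/(-214)) + ((5*5 + 2)*19)*21 = (-72 - 36*(-1/214)) + ((25 + 2)*19)*21 = (-72 + 18/107) + (27*19)*21 = -7686/107 + 513*21 = -7686/107 + 10773 = 1145025/107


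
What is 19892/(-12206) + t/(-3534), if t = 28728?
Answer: -1846282/189193 ≈ -9.7587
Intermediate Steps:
19892/(-12206) + t/(-3534) = 19892/(-12206) + 28728/(-3534) = 19892*(-1/12206) + 28728*(-1/3534) = -9946/6103 - 252/31 = -1846282/189193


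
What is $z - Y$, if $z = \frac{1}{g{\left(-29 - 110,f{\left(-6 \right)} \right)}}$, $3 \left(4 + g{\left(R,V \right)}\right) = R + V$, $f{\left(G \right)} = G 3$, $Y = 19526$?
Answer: $- \frac{3299897}{169} \approx -19526.0$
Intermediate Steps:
$f{\left(G \right)} = 3 G$
$g{\left(R,V \right)} = -4 + \frac{R}{3} + \frac{V}{3}$ ($g{\left(R,V \right)} = -4 + \frac{R + V}{3} = -4 + \left(\frac{R}{3} + \frac{V}{3}\right) = -4 + \frac{R}{3} + \frac{V}{3}$)
$z = - \frac{3}{169}$ ($z = \frac{1}{-4 + \frac{-29 - 110}{3} + \frac{3 \left(-6\right)}{3}} = \frac{1}{-4 + \frac{1}{3} \left(-139\right) + \frac{1}{3} \left(-18\right)} = \frac{1}{-4 - \frac{139}{3} - 6} = \frac{1}{- \frac{169}{3}} = - \frac{3}{169} \approx -0.017751$)
$z - Y = - \frac{3}{169} - 19526 = - \frac{3299897}{169}$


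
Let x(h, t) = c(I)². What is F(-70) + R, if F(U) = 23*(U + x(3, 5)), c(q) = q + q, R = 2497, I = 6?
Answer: 4199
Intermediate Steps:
c(q) = 2*q
x(h, t) = 144 (x(h, t) = (2*6)² = 12² = 144)
F(U) = 3312 + 23*U (F(U) = 23*(U + 144) = 23*(144 + U) = 3312 + 23*U)
F(-70) + R = (3312 + 23*(-70)) + 2497 = (3312 - 1610) + 2497 = 1702 + 2497 = 4199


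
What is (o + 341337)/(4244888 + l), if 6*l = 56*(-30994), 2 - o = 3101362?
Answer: -8280069/11866832 ≈ -0.69775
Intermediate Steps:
o = -3101360 (o = 2 - 1*3101362 = 2 - 3101362 = -3101360)
l = -867832/3 (l = (56*(-30994))/6 = (⅙)*(-1735664) = -867832/3 ≈ -2.8928e+5)
(o + 341337)/(4244888 + l) = (-3101360 + 341337)/(4244888 - 867832/3) = -2760023/11866832/3 = -2760023*3/11866832 = -8280069/11866832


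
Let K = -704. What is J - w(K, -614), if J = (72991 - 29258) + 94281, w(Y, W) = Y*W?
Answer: -294242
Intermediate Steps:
w(Y, W) = W*Y
J = 138014 (J = 43733 + 94281 = 138014)
J - w(K, -614) = 138014 - (-614)*(-704) = 138014 - 1*432256 = 138014 - 432256 = -294242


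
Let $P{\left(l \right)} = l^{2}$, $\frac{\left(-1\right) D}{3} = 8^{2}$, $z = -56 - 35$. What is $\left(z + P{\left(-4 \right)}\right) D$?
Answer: $14400$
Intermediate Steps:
$z = -91$
$D = -192$ ($D = - 3 \cdot 8^{2} = \left(-3\right) 64 = -192$)
$\left(z + P{\left(-4 \right)}\right) D = \left(-91 + \left(-4\right)^{2}\right) \left(-192\right) = \left(-91 + 16\right) \left(-192\right) = \left(-75\right) \left(-192\right) = 14400$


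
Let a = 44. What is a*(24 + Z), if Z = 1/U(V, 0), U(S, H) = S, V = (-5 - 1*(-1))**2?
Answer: 4235/4 ≈ 1058.8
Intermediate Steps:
V = 16 (V = (-5 + 1)**2 = (-4)**2 = 16)
Z = 1/16 ≈ 0.062500
a*(24 + Z) = 44*(24 + 1/16) = 44*(385/16) = 4235/4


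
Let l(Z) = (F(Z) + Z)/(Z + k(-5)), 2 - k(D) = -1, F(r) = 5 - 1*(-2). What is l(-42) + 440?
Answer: 17195/39 ≈ 440.90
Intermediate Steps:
F(r) = 7 (F(r) = 5 + 2 = 7)
k(D) = 3 (k(D) = 2 - 1*(-1) = 2 + 1 = 3)
l(Z) = (7 + Z)/(3 + Z) (l(Z) = (7 + Z)/(Z + 3) = (7 + Z)/(3 + Z))
l(-42) + 440 = (7 - 42)/(3 - 42) + 440 = -35/(-39) + 440 = -1/39*(-35) + 440 = 35/39 + 440 = 17195/39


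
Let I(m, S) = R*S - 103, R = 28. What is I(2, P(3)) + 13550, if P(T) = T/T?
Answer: 13475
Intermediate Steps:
P(T) = 1
I(m, S) = -103 + 28*S (I(m, S) = 28*S - 103 = -103 + 28*S)
I(2, P(3)) + 13550 = (-103 + 28*1) + 13550 = (-103 + 28) + 13550 = -75 + 13550 = 13475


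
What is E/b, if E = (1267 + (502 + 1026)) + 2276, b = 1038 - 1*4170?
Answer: -5071/3132 ≈ -1.6191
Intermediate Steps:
b = -3132 (b = 1038 - 4170 = -3132)
E = 5071 (E = (1267 + 1528) + 2276 = 2795 + 2276 = 5071)
E/b = 5071/(-3132) = 5071*(-1/3132) = -5071/3132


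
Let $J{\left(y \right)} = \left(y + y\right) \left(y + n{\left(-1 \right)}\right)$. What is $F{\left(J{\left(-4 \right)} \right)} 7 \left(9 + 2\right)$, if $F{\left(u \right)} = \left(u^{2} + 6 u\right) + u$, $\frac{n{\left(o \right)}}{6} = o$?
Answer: $535920$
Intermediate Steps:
$n{\left(o \right)} = 6 o$
$J{\left(y \right)} = 2 y \left(-6 + y\right)$ ($J{\left(y \right)} = \left(y + y\right) \left(y + 6 \left(-1\right)\right) = 2 y \left(y - 6\right) = 2 y \left(-6 + y\right)$)
$F{\left(u \right)} = u^{2} + 7 u$
$F{\left(J{\left(-4 \right)} \right)} 7 \left(9 + 2\right) = 2 \left(-4\right) \left(-6 - 4\right) \left(7 + 2 \left(-4\right) \left(-6 - 4\right)\right) 7 \left(9 + 2\right) = 2 \left(-4\right) \left(-10\right) \left(7 + 2 \left(-4\right) \left(-10\right)\right) 7 \cdot 11 = 80 \left(7 + 80\right) 77 = 80 \cdot 87 \cdot 77 = 6960 \cdot 77 = 535920$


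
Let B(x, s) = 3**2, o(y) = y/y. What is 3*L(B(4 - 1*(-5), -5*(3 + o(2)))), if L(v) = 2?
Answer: 6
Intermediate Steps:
o(y) = 1
B(x, s) = 9
3*L(B(4 - 1*(-5), -5*(3 + o(2)))) = 3*2 = 6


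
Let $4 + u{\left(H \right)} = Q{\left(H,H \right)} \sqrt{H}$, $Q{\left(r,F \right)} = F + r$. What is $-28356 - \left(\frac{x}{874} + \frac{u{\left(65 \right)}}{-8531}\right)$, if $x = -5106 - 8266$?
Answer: $- \frac{5560813906}{196213} + \frac{130 \sqrt{65}}{8531} \approx -28341.0$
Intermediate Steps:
$x = -13372$ ($x = -5106 - 8266 = -13372$)
$u{\left(H \right)} = -4 + 2 H^{\frac{3}{2}}$ ($u{\left(H \right)} = -4 + \left(H + H\right) \sqrt{H} = -4 + 2 H \sqrt{H} = -4 + 2 H^{\frac{3}{2}}$)
$-28356 - \left(\frac{x}{874} + \frac{u{\left(65 \right)}}{-8531}\right) = -28356 - \left(- \frac{13372}{874} + \frac{-4 + 2 \cdot 65^{\frac{3}{2}}}{-8531}\right) = -28356 - \left(\left(-13372\right) \frac{1}{874} + \left(-4 + 2 \cdot 65 \sqrt{65}\right) \left(- \frac{1}{8531}\right)\right) = -28356 - \left(- \frac{6686}{437} + \left(-4 + 130 \sqrt{65}\right) \left(- \frac{1}{8531}\right)\right) = -28356 - \left(- \frac{6686}{437} + \left(\frac{4}{8531} - \frac{130 \sqrt{65}}{8531}\right)\right) = -28356 - \left(- \frac{3001922}{196213} - \frac{130 \sqrt{65}}{8531}\right) = -28356 + \left(\frac{3001922}{196213} + \frac{130 \sqrt{65}}{8531}\right) = - \frac{5560813906}{196213} + \frac{130 \sqrt{65}}{8531}$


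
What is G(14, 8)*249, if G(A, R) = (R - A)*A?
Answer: -20916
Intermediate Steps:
G(A, R) = A*(R - A)
G(14, 8)*249 = (14*(8 - 1*14))*249 = (14*(8 - 14))*249 = (14*(-6))*249 = -84*249 = -20916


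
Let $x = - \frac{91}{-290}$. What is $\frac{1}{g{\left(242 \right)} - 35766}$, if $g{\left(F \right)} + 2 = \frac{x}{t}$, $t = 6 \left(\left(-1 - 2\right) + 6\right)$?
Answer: $- \frac{5220}{186708869} \approx -2.7958 \cdot 10^{-5}$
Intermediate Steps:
$t = 18$ ($t = 6 \left(-3 + 6\right) = 6 \cdot 3 = 18$)
$x = \frac{91}{290}$ ($x = \left(-91\right) \left(- \frac{1}{290}\right) = \frac{91}{290} \approx 0.31379$)
$g{\left(F \right)} = - \frac{10349}{5220}$ ($g{\left(F \right)} = -2 + \frac{91}{290 \cdot 18} = -2 + \frac{91}{290} \cdot \frac{1}{18} = -2 + \frac{91}{5220} = - \frac{10349}{5220}$)
$\frac{1}{g{\left(242 \right)} - 35766} = \frac{1}{- \frac{10349}{5220} - 35766} = \frac{1}{- \frac{186708869}{5220}} = - \frac{5220}{186708869}$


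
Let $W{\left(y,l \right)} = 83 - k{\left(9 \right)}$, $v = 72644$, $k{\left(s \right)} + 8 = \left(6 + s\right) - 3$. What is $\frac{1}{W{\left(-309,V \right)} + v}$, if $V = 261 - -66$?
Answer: $\frac{1}{72723} \approx 1.3751 \cdot 10^{-5}$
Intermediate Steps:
$V = 327$ ($V = 261 + 66 = 327$)
$k{\left(s \right)} = -5 + s$ ($k{\left(s \right)} = -8 + \left(\left(6 + s\right) - 3\right) = -8 + \left(3 + s\right) = -5 + s$)
$W{\left(y,l \right)} = 79$ ($W{\left(y,l \right)} = 83 - \left(-5 + 9\right) = 83 - 4 = 79$)
$\frac{1}{W{\left(-309,V \right)} + v} = \frac{1}{79 + 72644} = \frac{1}{72723}$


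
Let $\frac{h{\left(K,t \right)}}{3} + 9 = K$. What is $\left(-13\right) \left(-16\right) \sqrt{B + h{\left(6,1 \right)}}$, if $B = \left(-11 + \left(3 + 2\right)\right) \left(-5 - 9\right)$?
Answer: $1040 \sqrt{3} \approx 1801.3$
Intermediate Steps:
$h{\left(K,t \right)} = -27 + 3 K$
$B = 84$ ($B = \left(-11 + 5\right) \left(-14\right) = \left(-6\right) \left(-14\right) = 84$)
$\left(-13\right) \left(-16\right) \sqrt{B + h{\left(6,1 \right)}} = \left(-13\right) \left(-16\right) \sqrt{84 + \left(-27 + 3 \cdot 6\right)} = 208 \sqrt{84 + \left(-27 + 18\right)} = 208 \sqrt{84 - 9} = 208 \sqrt{75} = 208 \cdot 5 \sqrt{3} = 1040 \sqrt{3}$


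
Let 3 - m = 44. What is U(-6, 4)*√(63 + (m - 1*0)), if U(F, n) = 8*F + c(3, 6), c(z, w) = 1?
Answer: -47*√22 ≈ -220.45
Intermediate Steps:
m = -41 (m = 3 - 1*44 = 3 - 44 = -41)
U(F, n) = 1 + 8*F (U(F, n) = 8*F + 1 = 1 + 8*F)
U(-6, 4)*√(63 + (m - 1*0)) = (1 + 8*(-6))*√(63 + (-41 - 1*0)) = (1 - 48)*√(63 + (-41 + 0)) = -47*√(63 - 41) = -47*√22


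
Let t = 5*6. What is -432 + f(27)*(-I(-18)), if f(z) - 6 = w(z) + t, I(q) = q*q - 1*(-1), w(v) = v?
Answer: -20907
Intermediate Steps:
I(q) = 1 + q**2 (I(q) = q**2 + 1 = 1 + q**2)
t = 30
f(z) = 36 + z (f(z) = 6 + (z + 30) = 6 + (30 + z) = 36 + z)
-432 + f(27)*(-I(-18)) = -432 + (36 + 27)*(-(1 + (-18)**2)) = -432 + 63*(-(1 + 324)) = -432 + 63*(-1*325) = -432 + 63*(-325) = -432 - 20475 = -20907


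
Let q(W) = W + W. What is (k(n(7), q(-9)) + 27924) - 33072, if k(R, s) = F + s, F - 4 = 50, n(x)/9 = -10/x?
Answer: -5112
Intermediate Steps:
q(W) = 2*W
n(x) = -90/x (n(x) = 9*(-10/x) = -90/x)
F = 54 (F = 4 + 50 = 54)
k(R, s) = 54 + s
(k(n(7), q(-9)) + 27924) - 33072 = ((54 + 2*(-9)) + 27924) - 33072 = ((54 - 18) + 27924) - 33072 = (36 + 27924) - 33072 = 27960 - 33072 = -5112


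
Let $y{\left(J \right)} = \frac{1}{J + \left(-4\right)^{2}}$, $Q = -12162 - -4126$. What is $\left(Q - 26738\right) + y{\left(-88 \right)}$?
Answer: $- \frac{2503729}{72} \approx -34774.0$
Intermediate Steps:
$Q = -8036$ ($Q = -12162 + 4126 = -8036$)
$y{\left(J \right)} = \frac{1}{16 + J}$ ($y{\left(J \right)} = \frac{1}{J + 16} = \frac{1}{16 + J}$)
$\left(Q - 26738\right) + y{\left(-88 \right)} = \left(-8036 - 26738\right) + \frac{1}{16 - 88} = -34774 + \frac{1}{-72} = -34774 - \frac{1}{72} = - \frac{2503729}{72}$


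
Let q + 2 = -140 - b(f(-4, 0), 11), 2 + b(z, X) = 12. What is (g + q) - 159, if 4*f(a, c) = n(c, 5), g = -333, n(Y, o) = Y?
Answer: -644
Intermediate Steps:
f(a, c) = c/4
b(z, X) = 10 (b(z, X) = -2 + 12 = 10)
q = -152 (q = -2 + (-140 - 1*10) = -2 + (-140 - 10) = -2 - 150 = -152)
(g + q) - 159 = (-333 - 152) - 159 = -485 - 159 = -644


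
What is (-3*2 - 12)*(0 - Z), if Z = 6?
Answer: 108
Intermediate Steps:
(-3*2 - 12)*(0 - Z) = (-3*2 - 12)*(0 - 1*6) = (-6 - 12)*(0 - 6) = -18*(-6) = 108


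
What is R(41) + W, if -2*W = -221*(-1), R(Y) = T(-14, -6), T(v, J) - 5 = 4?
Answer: -203/2 ≈ -101.50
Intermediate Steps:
T(v, J) = 9 (T(v, J) = 5 + 4 = 9)
R(Y) = 9
W = -221/2 (W = -(-221)*(-1)/2 = -1/2*221 = -221/2 ≈ -110.50)
R(41) + W = 9 - 221/2 = -203/2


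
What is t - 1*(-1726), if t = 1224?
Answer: 2950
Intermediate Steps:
t - 1*(-1726) = 1224 - 1*(-1726) = 1224 + 1726 = 2950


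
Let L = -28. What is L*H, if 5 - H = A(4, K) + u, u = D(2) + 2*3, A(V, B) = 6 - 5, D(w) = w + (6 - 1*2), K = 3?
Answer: 224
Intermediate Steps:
D(w) = 4 + w (D(w) = w + (6 - 2) = w + 4 = 4 + w)
A(V, B) = 1
u = 12 (u = (4 + 2) + 2*3 = 6 + 6 = 12)
H = -8 (H = 5 - (1 + 12) = 5 - 1*13 = 5 - 13 = -8)
L*H = -28*(-8) = 224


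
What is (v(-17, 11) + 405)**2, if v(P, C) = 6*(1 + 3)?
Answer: 184041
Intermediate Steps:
v(P, C) = 24 (v(P, C) = 6*4 = 24)
(v(-17, 11) + 405)**2 = (24 + 405)**2 = 429**2 = 184041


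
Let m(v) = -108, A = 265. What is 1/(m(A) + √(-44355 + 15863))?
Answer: -27/10039 - I*√7123/20078 ≈ -0.0026895 - 0.0042035*I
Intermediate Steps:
1/(m(A) + √(-44355 + 15863)) = 1/(-108 + √(-44355 + 15863)) = 1/(-108 + √(-28492)) = 1/(-108 + 2*I*√7123)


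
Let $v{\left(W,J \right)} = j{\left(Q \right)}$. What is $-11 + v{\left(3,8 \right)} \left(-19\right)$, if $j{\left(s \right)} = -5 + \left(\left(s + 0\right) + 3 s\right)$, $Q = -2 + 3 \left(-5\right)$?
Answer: $1376$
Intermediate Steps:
$Q = -17$ ($Q = -2 - 15 = -17$)
$j{\left(s \right)} = -5 + 4 s$ ($j{\left(s \right)} = -5 + \left(s + 3 s\right) = -5 + 4 s$)
$v{\left(W,J \right)} = -73$ ($v{\left(W,J \right)} = -5 + 4 \left(-17\right) = -5 - 68 = -73$)
$-11 + v{\left(3,8 \right)} \left(-19\right) = -11 - -1387 = -11 + 1387 = 1376$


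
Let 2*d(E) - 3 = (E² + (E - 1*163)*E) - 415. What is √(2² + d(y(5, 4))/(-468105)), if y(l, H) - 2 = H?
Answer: √876797645295/468105 ≈ 2.0004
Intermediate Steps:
y(l, H) = 2 + H
d(E) = -206 + E²/2 + E*(-163 + E)/2 (d(E) = 3/2 + ((E² + (E - 1*163)*E) - 415)/2 = 3/2 + ((E² + (E - 163)*E) - 415)/2 = 3/2 + ((E² + (-163 + E)*E) - 415)/2 = 3/2 + ((E² + E*(-163 + E)) - 415)/2 = 3/2 + (-415 + E² + E*(-163 + E))/2 = 3/2 + (-415/2 + E²/2 + E*(-163 + E)/2) = -206 + E²/2 + E*(-163 + E)/2)
√(2² + d(y(5, 4))/(-468105)) = √(2² + (-206 + (2 + 4)² - 163*(2 + 4)/2)/(-468105)) = √(4 + (-206 + 6² - 163/2*6)*(-1/468105)) = √(4 + (-206 + 36 - 489)*(-1/468105)) = √(4 - 659*(-1/468105)) = √(4 + 659/468105) = √(1873079/468105) = √876797645295/468105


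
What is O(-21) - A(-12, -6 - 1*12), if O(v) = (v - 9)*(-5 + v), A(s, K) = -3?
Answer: 783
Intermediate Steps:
O(v) = (-9 + v)*(-5 + v)
O(-21) - A(-12, -6 - 1*12) = (45 + (-21)² - 14*(-21)) - 1*(-3) = (45 + 441 + 294) + 3 = 780 + 3 = 783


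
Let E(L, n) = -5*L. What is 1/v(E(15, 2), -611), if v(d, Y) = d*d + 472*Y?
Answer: -1/282767 ≈ -3.5365e-6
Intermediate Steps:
v(d, Y) = d**2 + 472*Y
1/v(E(15, 2), -611) = 1/((-5*15)**2 + 472*(-611)) = 1/((-75)**2 - 288392) = 1/(5625 - 288392) = 1/(-282767) = -1/282767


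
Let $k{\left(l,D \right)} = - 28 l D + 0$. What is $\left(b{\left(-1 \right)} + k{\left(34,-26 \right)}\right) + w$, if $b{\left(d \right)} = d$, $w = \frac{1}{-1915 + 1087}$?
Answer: $\frac{20493827}{828} \approx 24751.0$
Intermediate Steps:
$k{\left(l,D \right)} = - 28 D l$ ($k{\left(l,D \right)} = - 28 D l + 0 = - 28 D l$)
$w = - \frac{1}{828}$ ($w = \frac{1}{-828} = - \frac{1}{828} \approx -0.0012077$)
$\left(b{\left(-1 \right)} + k{\left(34,-26 \right)}\right) + w = \left(-1 - \left(-728\right) 34\right) - \frac{1}{828} = \left(-1 + 24752\right) - \frac{1}{828} = 24751 - \frac{1}{828} = \frac{20493827}{828}$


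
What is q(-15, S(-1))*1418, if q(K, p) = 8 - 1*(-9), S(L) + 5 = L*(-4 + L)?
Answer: 24106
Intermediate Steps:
S(L) = -5 + L*(-4 + L)
q(K, p) = 17 (q(K, p) = 8 + 9 = 17)
q(-15, S(-1))*1418 = 17*1418 = 24106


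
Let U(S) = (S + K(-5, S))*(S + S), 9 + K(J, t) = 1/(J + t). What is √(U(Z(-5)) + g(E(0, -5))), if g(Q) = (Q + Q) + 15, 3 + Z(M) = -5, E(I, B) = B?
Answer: √47021/13 ≈ 16.680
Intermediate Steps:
K(J, t) = -9 + 1/(J + t)
Z(M) = -8 (Z(M) = -3 - 5 = -8)
U(S) = 2*S*(S + (46 - 9*S)/(-5 + S)) (U(S) = (S + (1 - 9*(-5) - 9*S)/(-5 + S))*(S + S) = (S + (1 + 45 - 9*S)/(-5 + S))*(2*S) = (S + (46 - 9*S)/(-5 + S))*(2*S) = 2*S*(S + (46 - 9*S)/(-5 + S)))
g(Q) = 15 + 2*Q (g(Q) = 2*Q + 15 = 15 + 2*Q)
√(U(Z(-5)) + g(E(0, -5))) = √(2*(-8)*(46 + (-8)² - 14*(-8))/(-5 - 8) + (15 + 2*(-5))) = √(2*(-8)*(46 + 64 + 112)/(-13) + (15 - 10)) = √(2*(-8)*(-1/13)*222 + 5) = √(3552/13 + 5) = √(3617/13) = √47021/13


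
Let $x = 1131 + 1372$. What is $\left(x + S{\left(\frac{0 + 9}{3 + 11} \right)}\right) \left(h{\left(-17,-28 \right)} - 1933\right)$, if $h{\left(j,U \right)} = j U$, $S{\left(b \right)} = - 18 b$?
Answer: $- \frac{25410080}{7} \approx -3.63 \cdot 10^{6}$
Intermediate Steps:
$x = 2503$
$h{\left(j,U \right)} = U j$
$\left(x + S{\left(\frac{0 + 9}{3 + 11} \right)}\right) \left(h{\left(-17,-28 \right)} - 1933\right) = \left(2503 - 18 \frac{0 + 9}{3 + 11}\right) \left(\left(-28\right) \left(-17\right) - 1933\right) = \left(2503 - 18 \cdot \frac{9}{14}\right) \left(476 - 1933\right) = \left(2503 - 18 \cdot 9 \cdot \frac{1}{14}\right) \left(-1457\right) = \left(2503 - \frac{81}{7}\right) \left(-1457\right) = \frac{17440}{7} \left(-1457\right) = - \frac{25410080}{7}$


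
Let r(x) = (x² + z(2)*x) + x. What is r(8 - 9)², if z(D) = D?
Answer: 4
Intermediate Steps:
r(x) = x² + 3*x (r(x) = (x² + 2*x) + x = x² + 3*x)
r(8 - 9)² = ((8 - 9)*(3 + (8 - 9)))² = (-(3 - 1))² = (-1*2)² = (-2)² = 4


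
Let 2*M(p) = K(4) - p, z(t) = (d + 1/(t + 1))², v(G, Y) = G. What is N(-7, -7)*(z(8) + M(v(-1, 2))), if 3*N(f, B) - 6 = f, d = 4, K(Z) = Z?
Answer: -3143/486 ≈ -6.4671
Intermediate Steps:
N(f, B) = 2 + f/3
z(t) = (4 + 1/(1 + t))² (z(t) = (4 + 1/(t + 1))² = (4 + 1/(1 + t))²)
M(p) = 2 - p/2 (M(p) = (4 - p)/2 = 2 - p/2)
N(-7, -7)*(z(8) + M(v(-1, 2))) = (2 + (⅓)*(-7))*((5 + 4*8)²/(1 + 8)² + (2 - ½*(-1))) = (2 - 7/3)*((5 + 32)²/9² + (2 + ½)) = -((1/81)*37² + 5/2)/3 = -((1/81)*1369 + 5/2)/3 = -(1369/81 + 5/2)/3 = -⅓*3143/162 = -3143/486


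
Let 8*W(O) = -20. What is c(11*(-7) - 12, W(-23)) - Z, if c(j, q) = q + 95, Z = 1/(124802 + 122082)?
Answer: 22836769/246884 ≈ 92.500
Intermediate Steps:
W(O) = -5/2 (W(O) = (1/8)*(-20) = -5/2)
Z = 1/246884 ≈ 4.0505e-6
c(j, q) = 95 + q
c(11*(-7) - 12, W(-23)) - Z = (95 - 5/2) - 1*1/246884 = 185/2 - 1/246884 = 22836769/246884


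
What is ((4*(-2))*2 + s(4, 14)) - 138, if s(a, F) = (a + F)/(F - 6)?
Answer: -607/4 ≈ -151.75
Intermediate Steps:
s(a, F) = (F + a)/(-6 + F)
((4*(-2))*2 + s(4, 14)) - 138 = ((4*(-2))*2 + (14 + 4)/(-6 + 14)) - 138 = (-8*2 + 18/8) - 138 = (-16 + (⅛)*18) - 138 = (-16 + 9/4) - 138 = -55/4 - 138 = -607/4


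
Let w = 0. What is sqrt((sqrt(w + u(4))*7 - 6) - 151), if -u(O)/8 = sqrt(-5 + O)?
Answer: sqrt(-143 - 14*I) ≈ 0.58467 - 11.973*I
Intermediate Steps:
u(O) = -8*sqrt(-5 + O)
sqrt((sqrt(w + u(4))*7 - 6) - 151) = sqrt((sqrt(0 - 8*sqrt(-5 + 4))*7 - 6) - 151) = sqrt((sqrt(0 - 8*I)*7 - 6) - 151) = sqrt((sqrt(-8*I)*7 - 6) - 151) = sqrt(((2*(1 - I))*7 - 6) - 151) = sqrt((14*(1 - I) - 6) - 151) = sqrt((-6 + 14*(1 - I)) - 151) = sqrt(-157 + 14*(1 - I))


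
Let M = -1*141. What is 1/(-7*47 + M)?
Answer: -1/470 ≈ -0.0021277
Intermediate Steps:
M = -141
1/(-7*47 + M) = 1/(-7*47 - 141) = 1/(-329 - 141) = 1/(-470) = -1/470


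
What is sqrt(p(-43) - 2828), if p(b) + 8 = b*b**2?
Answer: I*sqrt(82343) ≈ 286.95*I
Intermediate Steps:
p(b) = -8 + b**3 (p(b) = -8 + b*b**2 = -8 + b**3)
sqrt(p(-43) - 2828) = sqrt((-8 + (-43)**3) - 2828) = sqrt((-8 - 79507) - 2828) = sqrt(-79515 - 2828) = sqrt(-82343) = I*sqrt(82343)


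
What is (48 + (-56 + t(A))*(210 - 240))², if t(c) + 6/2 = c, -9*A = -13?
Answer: 28344976/9 ≈ 3.1494e+6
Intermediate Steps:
A = 13/9 (A = -⅑*(-13) = 13/9 ≈ 1.4444)
t(c) = -3 + c
(48 + (-56 + t(A))*(210 - 240))² = (48 + (-56 + (-3 + 13/9))*(210 - 240))² = (48 + (-56 - 14/9)*(-30))² = (48 - 518/9*(-30))² = (48 + 5180/3)² = (5324/3)² = 28344976/9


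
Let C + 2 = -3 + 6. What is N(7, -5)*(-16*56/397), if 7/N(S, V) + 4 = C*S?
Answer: -6272/1191 ≈ -5.2662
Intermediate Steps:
C = 1 (C = -2 + (-3 + 6) = -2 + 3 = 1)
N(S, V) = 7/(-4 + S) (N(S, V) = 7/(-4 + 1*S) = 7/(-4 + S))
N(7, -5)*(-16*56/397) = (7/(-4 + 7))*(-16*56/397) = (7/3)*(-896*1/397) = (7*(⅓))*(-896/397) = (7/3)*(-896/397) = -6272/1191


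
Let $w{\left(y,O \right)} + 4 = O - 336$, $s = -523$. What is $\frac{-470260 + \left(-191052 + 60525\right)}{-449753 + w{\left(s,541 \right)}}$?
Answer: $\frac{600787}{449552} \approx 1.3364$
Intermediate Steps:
$w{\left(y,O \right)} = -340 + O$ ($w{\left(y,O \right)} = -4 + \left(O - 336\right) = -4 + \left(-336 + O\right) = -340 + O$)
$\frac{-470260 + \left(-191052 + 60525\right)}{-449753 + w{\left(s,541 \right)}} = \frac{-470260 + \left(-191052 + 60525\right)}{-449753 + \left(-340 + 541\right)} = \frac{-470260 - 130527}{-449753 + 201} = - \frac{600787}{-449552} = \left(-600787\right) \left(- \frac{1}{449552}\right) = \frac{600787}{449552}$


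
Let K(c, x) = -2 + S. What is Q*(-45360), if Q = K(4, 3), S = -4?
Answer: 272160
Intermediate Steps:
K(c, x) = -6 (K(c, x) = -2 - 4 = -6)
Q = -6
Q*(-45360) = -6*(-45360) = 272160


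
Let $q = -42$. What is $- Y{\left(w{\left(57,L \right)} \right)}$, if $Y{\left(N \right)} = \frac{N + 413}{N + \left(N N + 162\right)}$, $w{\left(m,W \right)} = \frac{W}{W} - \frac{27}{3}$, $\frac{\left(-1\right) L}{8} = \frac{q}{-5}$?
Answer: $- \frac{405}{218} \approx -1.8578$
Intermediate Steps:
$L = - \frac{336}{5}$ ($L = - 8 \left(- \frac{42}{-5}\right) = - 8 \left(\left(-42\right) \left(- \frac{1}{5}\right)\right) = \left(-8\right) \frac{42}{5} = - \frac{336}{5} \approx -67.2$)
$w{\left(m,W \right)} = -8$ ($w{\left(m,W \right)} = 1 - 9 = -8$)
$Y{\left(N \right)} = \frac{413 + N}{162 + N + N^{2}}$ ($Y{\left(N \right)} = \frac{413 + N}{N + \left(N^{2} + 162\right)} = \frac{413 + N}{N + \left(162 + N^{2}\right)} = \frac{413 + N}{162 + N + N^{2}}$)
$- Y{\left(w{\left(57,L \right)} \right)} = - \frac{413 - 8}{162 - 8 + \left(-8\right)^{2}} = - \frac{405}{162 - 8 + 64} = - \frac{405}{218}$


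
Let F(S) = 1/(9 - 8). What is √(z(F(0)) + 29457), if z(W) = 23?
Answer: 2*√7370 ≈ 171.70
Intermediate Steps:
F(S) = 1 (F(S) = 1/1 = 1)
√(z(F(0)) + 29457) = √(23 + 29457) = √29480 = 2*√7370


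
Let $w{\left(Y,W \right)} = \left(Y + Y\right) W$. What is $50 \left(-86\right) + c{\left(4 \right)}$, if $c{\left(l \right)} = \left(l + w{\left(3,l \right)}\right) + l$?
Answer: $-4268$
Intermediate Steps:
$w{\left(Y,W \right)} = 2 W Y$ ($w{\left(Y,W \right)} = 2 Y W = 2 W Y$)
$c{\left(l \right)} = 8 l$ ($c{\left(l \right)} = \left(l + 2 l 3\right) + l = \left(l + 6 l\right) + l = 7 l + l = 8 l$)
$50 \left(-86\right) + c{\left(4 \right)} = 50 \left(-86\right) + 8 \cdot 4 = -4300 + 32 = -4268$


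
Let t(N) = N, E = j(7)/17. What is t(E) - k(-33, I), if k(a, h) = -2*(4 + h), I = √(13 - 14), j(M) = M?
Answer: 143/17 + 2*I ≈ 8.4118 + 2.0*I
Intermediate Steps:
I
E = 7/17 ≈ 0.41176
k(a, h) = -8 - 2*h
t(E) - k(-33, I) = 7/17 - (-8 - 2*I) = 7/17 + (8 + 2*I) = 143/17 + 2*I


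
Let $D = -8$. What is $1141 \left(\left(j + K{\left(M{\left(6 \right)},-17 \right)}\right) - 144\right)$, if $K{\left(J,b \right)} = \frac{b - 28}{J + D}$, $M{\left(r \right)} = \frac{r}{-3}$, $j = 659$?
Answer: $\frac{1185499}{2} \approx 5.9275 \cdot 10^{5}$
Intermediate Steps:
$M{\left(r \right)} = - \frac{r}{3}$ ($M{\left(r \right)} = r \left(- \frac{1}{3}\right) = - \frac{r}{3}$)
$K{\left(J,b \right)} = \frac{-28 + b}{-8 + J}$ ($K{\left(J,b \right)} = \frac{b - 28}{J - 8} = \frac{-28 + b}{-8 + J}$)
$1141 \left(\left(j + K{\left(M{\left(6 \right)},-17 \right)}\right) - 144\right) = 1141 \left(\left(659 + \frac{-28 - 17}{-8 - 2}\right) - 144\right) = 1141 \left(\left(659 + \frac{1}{-8 - 2} \left(-45\right)\right) - 144\right) = 1141 \left(\left(659 + \frac{1}{-10} \left(-45\right)\right) - 144\right) = 1141 \left(\left(659 - - \frac{9}{2}\right) - 144\right) = 1141 \left(\left(659 + \frac{9}{2}\right) - 144\right) = 1141 \left(\frac{1327}{2} - 144\right) = 1141 \cdot \frac{1039}{2} = \frac{1185499}{2}$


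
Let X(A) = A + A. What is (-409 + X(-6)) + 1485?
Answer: 1064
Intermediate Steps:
X(A) = 2*A
(-409 + X(-6)) + 1485 = (-409 + 2*(-6)) + 1485 = (-409 - 12) + 1485 = -421 + 1485 = 1064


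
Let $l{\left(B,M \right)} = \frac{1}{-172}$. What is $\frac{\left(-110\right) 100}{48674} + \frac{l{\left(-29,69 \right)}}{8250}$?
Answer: $- \frac{7804524337}{34534203000} \approx -0.22599$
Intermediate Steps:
$l{\left(B,M \right)} = - \frac{1}{172}$
$\frac{\left(-110\right) 100}{48674} + \frac{l{\left(-29,69 \right)}}{8250} = \frac{\left(-110\right) 100}{48674} - \frac{1}{172 \cdot 8250} = \left(-11000\right) \frac{1}{48674} - \frac{1}{1419000} = - \frac{5500}{24337} - \frac{1}{1419000} = - \frac{7804524337}{34534203000}$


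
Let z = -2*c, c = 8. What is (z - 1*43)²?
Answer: 3481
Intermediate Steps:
z = -16 (z = -2*8 = -16)
(z - 1*43)² = (-16 - 1*43)² = (-16 - 43)² = (-59)² = 3481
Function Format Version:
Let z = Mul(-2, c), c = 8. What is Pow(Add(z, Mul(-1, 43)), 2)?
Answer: 3481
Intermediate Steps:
z = -16 (z = Mul(-2, 8) = -16)
Pow(Add(z, Mul(-1, 43)), 2) = Pow(Add(-16, Mul(-1, 43)), 2) = Pow(Add(-16, -43), 2) = Pow(-59, 2) = 3481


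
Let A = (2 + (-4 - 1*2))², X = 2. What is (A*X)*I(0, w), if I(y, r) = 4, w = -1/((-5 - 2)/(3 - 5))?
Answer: 128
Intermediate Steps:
w = -2/7 (w = -1/((-7/(-2))) = -1/((-7*(-½))) = -1/7/2 = -1*2/7 = -2/7 ≈ -0.28571)
A = 16 (A = (2 + (-4 - 2))² = (2 - 6)² = (-4)² = 16)
(A*X)*I(0, w) = (16*2)*4 = 32*4 = 128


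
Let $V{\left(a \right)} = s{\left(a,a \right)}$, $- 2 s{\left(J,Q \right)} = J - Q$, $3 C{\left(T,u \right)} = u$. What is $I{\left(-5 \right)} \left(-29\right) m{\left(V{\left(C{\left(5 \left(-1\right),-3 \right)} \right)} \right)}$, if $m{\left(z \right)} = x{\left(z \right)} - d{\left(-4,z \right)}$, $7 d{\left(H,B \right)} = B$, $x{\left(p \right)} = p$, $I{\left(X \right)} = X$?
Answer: $0$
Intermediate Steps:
$d{\left(H,B \right)} = \frac{B}{7}$
$C{\left(T,u \right)} = \frac{u}{3}$
$s{\left(J,Q \right)} = \frac{Q}{2} - \frac{J}{2}$ ($s{\left(J,Q \right)} = - \frac{J - Q}{2} = \frac{Q}{2} - \frac{J}{2}$)
$V{\left(a \right)} = 0$ ($V{\left(a \right)} = \frac{a}{2} - \frac{a}{2} = 0$)
$m{\left(z \right)} = \frac{6 z}{7}$ ($m{\left(z \right)} = z - \frac{z}{7} = \frac{6 z}{7}$)
$I{\left(-5 \right)} \left(-29\right) m{\left(V{\left(C{\left(5 \left(-1\right),-3 \right)} \right)} \right)} = \left(-5\right) \left(-29\right) \frac{6}{7} \cdot 0 = 145 \cdot 0 = 0$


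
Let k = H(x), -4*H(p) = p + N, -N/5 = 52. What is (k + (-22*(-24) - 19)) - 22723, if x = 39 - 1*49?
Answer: -44293/2 ≈ -22147.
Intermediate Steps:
N = -260 (N = -5*52 = -260)
x = -10 (x = 39 - 49 = -10)
H(p) = 65 - p/4 (H(p) = -(p - 260)/4 = -(-260 + p)/4 = 65 - p/4)
k = 135/2 (k = 65 - ¼*(-10) = 65 + 5/2 = 135/2 ≈ 67.500)
(k + (-22*(-24) - 19)) - 22723 = (135/2 + (-22*(-24) - 19)) - 22723 = (135/2 + (528 - 19)) - 22723 = (135/2 + 509) - 22723 = 1153/2 - 22723 = -44293/2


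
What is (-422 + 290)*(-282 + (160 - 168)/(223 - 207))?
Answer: 37290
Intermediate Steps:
(-422 + 290)*(-282 + (160 - 168)/(223 - 207)) = -132*(-282 - 8/16) = -132*(-282 - 8*1/16) = -132*(-282 - ½) = -132*(-565/2) = 37290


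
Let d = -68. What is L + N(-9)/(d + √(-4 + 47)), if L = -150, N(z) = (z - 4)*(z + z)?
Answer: -78118/509 - 26*√43/509 ≈ -153.81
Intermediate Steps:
N(z) = 2*z*(-4 + z) (N(z) = (-4 + z)*(2*z) = 2*z*(-4 + z))
L + N(-9)/(d + √(-4 + 47)) = -150 + (2*(-9)*(-4 - 9))/(-68 + √(-4 + 47)) = -150 + (2*(-9)*(-13))/(-68 + √43) = -150 + 234/(-68 + √43)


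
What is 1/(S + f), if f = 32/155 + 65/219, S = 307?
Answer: 33945/10438198 ≈ 0.0032520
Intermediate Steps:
f = 17083/33945 (f = 32*(1/155) + 65*(1/219) = 32/155 + 65/219 = 17083/33945 ≈ 0.50325)
1/(S + f) = 1/(307 + 17083/33945) = 1/(10438198/33945) = 33945/10438198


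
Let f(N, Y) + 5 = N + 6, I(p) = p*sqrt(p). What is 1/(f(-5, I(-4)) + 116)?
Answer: 1/112 ≈ 0.0089286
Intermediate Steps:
I(p) = p**(3/2)
f(N, Y) = 1 + N (f(N, Y) = -5 + (N + 6) = -5 + (6 + N) = 1 + N)
1/(f(-5, I(-4)) + 116) = 1/((1 - 5) + 116) = 1/(-4 + 116) = 1/112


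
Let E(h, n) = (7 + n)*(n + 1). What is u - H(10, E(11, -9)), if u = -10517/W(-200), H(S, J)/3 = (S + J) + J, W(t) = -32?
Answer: 6485/32 ≈ 202.66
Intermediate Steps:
E(h, n) = (1 + n)*(7 + n) (E(h, n) = (7 + n)*(1 + n) = (1 + n)*(7 + n))
H(S, J) = 3*S + 6*J (H(S, J) = 3*((S + J) + J) = 3*((J + S) + J) = 3*(S + 2*J) = 3*S + 6*J)
u = 10517/32 (u = -10517/(-32) = -10517*(-1/32) = 10517/32 ≈ 328.66)
u - H(10, E(11, -9)) = 10517/32 - (3*10 + 6*(7 + (-9)² + 8*(-9))) = 10517/32 - (30 + 6*(7 + 81 - 72)) = 10517/32 - (30 + 6*16) = 10517/32 - (30 + 96) = 10517/32 - 1*126 = 10517/32 - 126 = 6485/32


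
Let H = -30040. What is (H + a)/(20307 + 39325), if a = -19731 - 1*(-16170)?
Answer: -33601/59632 ≈ -0.56347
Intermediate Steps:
a = -3561 (a = -19731 + 16170 = -3561)
(H + a)/(20307 + 39325) = (-30040 - 3561)/(20307 + 39325) = -33601/59632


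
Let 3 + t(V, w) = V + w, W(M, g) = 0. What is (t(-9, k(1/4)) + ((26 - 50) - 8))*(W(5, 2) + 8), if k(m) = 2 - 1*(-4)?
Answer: -304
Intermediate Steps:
k(m) = 6 (k(m) = 2 + 4 = 6)
t(V, w) = -3 + V + w (t(V, w) = -3 + (V + w) = -3 + V + w)
(t(-9, k(1/4)) + ((26 - 50) - 8))*(W(5, 2) + 8) = ((-3 - 9 + 6) + ((26 - 50) - 8))*(0 + 8) = (-6 + (-24 - 8))*8 = (-6 - 32)*8 = -38*8 = -304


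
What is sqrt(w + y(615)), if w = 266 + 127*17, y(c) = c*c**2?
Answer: 20*sqrt(581527) ≈ 15252.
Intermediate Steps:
y(c) = c**3
w = 2425 (w = 266 + 2159 = 2425)
sqrt(w + y(615)) = sqrt(2425 + 615**3) = sqrt(2425 + 232608375) = sqrt(232610800) = 20*sqrt(581527)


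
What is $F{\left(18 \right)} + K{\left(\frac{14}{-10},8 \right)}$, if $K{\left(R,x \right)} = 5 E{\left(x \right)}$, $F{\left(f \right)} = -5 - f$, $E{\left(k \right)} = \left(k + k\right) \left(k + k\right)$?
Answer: $1257$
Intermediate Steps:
$E{\left(k \right)} = 4 k^{2}$ ($E{\left(k \right)} = 2 k 2 k = 4 k^{2}$)
$K{\left(R,x \right)} = 20 x^{2}$ ($K{\left(R,x \right)} = 5 \cdot 4 x^{2} = 20 x^{2}$)
$F{\left(18 \right)} + K{\left(\frac{14}{-10},8 \right)} = \left(-5 - 18\right) + 20 \cdot 8^{2} = \left(-5 - 18\right) + 20 \cdot 64 = -23 + 1280 = 1257$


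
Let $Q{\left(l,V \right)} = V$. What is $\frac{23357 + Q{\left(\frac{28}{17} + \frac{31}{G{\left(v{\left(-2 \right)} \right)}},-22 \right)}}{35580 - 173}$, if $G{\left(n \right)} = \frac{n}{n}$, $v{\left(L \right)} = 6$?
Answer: $\frac{23335}{35407} \approx 0.65905$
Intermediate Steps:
$G{\left(n \right)} = 1$
$\frac{23357 + Q{\left(\frac{28}{17} + \frac{31}{G{\left(v{\left(-2 \right)} \right)}},-22 \right)}}{35580 - 173} = \frac{23357 - 22}{35580 - 173} = \frac{23335}{35407}$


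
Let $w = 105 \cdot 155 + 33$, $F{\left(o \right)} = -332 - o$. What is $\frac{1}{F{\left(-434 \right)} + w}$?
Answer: $\frac{1}{16410} \approx 6.0938 \cdot 10^{-5}$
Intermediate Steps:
$w = 16308$ ($w = 16275 + 33 = 16308$)
$\frac{1}{F{\left(-434 \right)} + w} = \frac{1}{\left(-332 - -434\right) + 16308} = \frac{1}{\left(-332 + 434\right) + 16308} = \frac{1}{102 + 16308} = \frac{1}{16410}$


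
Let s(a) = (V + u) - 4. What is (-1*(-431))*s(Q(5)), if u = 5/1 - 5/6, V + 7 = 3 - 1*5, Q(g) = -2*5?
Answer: -22843/6 ≈ -3807.2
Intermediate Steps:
Q(g) = -10
V = -9 (V = -7 + (3 - 1*5) = -7 + (3 - 5) = -7 - 2 = -9)
u = 25/6 (u = 5*1 - 5*⅙ = 5 - ⅚ = 25/6 ≈ 4.1667)
s(a) = -53/6 (s(a) = (-9 + 25/6) - 4 = -29/6 - 4 = -53/6)
(-1*(-431))*s(Q(5)) = -1*(-431)*(-53/6) = 431*(-53/6) = -22843/6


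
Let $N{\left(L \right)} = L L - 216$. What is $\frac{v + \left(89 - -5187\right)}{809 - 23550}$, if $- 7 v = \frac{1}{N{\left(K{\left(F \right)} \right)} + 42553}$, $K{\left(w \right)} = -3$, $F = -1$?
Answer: $- \frac{1563922471}{6740932702} \approx -0.232$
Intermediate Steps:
$N{\left(L \right)} = -216 + L^{2}$ ($N{\left(L \right)} = L^{2} - 216 = -216 + L^{2}$)
$v = - \frac{1}{296422}$ ($v = - \frac{1}{7 \left(\left(-216 + \left(-3\right)^{2}\right) + 42553\right)} = - \frac{1}{7 \left(\left(-216 + 9\right) + 42553\right)} = - \frac{1}{7 \left(-207 + 42553\right)} = - \frac{1}{7 \cdot 42346} = \left(- \frac{1}{7}\right) \frac{1}{42346} = - \frac{1}{296422} \approx -3.3736 \cdot 10^{-6}$)
$\frac{v + \left(89 - -5187\right)}{809 - 23550} = \frac{- \frac{1}{296422} + \left(89 - -5187\right)}{809 - 23550} = \frac{- \frac{1}{296422} + \left(89 + 5187\right)}{-22741} = \left(- \frac{1}{296422} + 5276\right) \left(- \frac{1}{22741}\right) = \frac{1563922471}{296422} \left(- \frac{1}{22741}\right) = - \frac{1563922471}{6740932702}$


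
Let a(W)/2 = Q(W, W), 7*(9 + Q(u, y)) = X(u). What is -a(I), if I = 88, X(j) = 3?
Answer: 120/7 ≈ 17.143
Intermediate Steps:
Q(u, y) = -60/7 (Q(u, y) = -9 + (1/7)*3 = -9 + 3/7 = -60/7)
a(W) = -120/7 (a(W) = 2*(-60/7) = -120/7)
-a(I) = -1*(-120/7) = 120/7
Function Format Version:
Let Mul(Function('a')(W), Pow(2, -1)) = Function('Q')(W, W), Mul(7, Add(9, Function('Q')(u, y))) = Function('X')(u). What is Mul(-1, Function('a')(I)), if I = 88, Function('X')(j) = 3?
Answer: Rational(120, 7) ≈ 17.143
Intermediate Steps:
Function('Q')(u, y) = Rational(-60, 7) (Function('Q')(u, y) = Add(-9, Mul(Rational(1, 7), 3)) = Add(-9, Rational(3, 7)) = Rational(-60, 7))
Function('a')(W) = Rational(-120, 7) (Function('a')(W) = Mul(2, Rational(-60, 7)) = Rational(-120, 7))
Mul(-1, Function('a')(I)) = Mul(-1, Rational(-120, 7)) = Rational(120, 7)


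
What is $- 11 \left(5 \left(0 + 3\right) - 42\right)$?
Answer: $297$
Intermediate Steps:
$- 11 \left(5 \left(0 + 3\right) - 42\right) = - 11 \left(5 \cdot 3 - 42\right) = - 11 \left(15 - 42\right) = \left(-11\right) \left(-27\right) = 297$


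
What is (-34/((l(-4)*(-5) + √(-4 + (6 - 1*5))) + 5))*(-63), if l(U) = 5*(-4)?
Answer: 37485/1838 - 357*I*√3/1838 ≈ 20.394 - 0.33642*I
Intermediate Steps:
l(U) = -20
(-34/((l(-4)*(-5) + √(-4 + (6 - 1*5))) + 5))*(-63) = (-34/((-20*(-5) + √(-4 + (6 - 1*5))) + 5))*(-63) = (-34/((100 + √(-4 + (6 - 5))) + 5))*(-63) = (-34/((100 + √(-4 + 1)) + 5))*(-63) = (-34/((100 + √(-3)) + 5))*(-63) = (-34/((100 + I*√3) + 5))*(-63) = (-34/(105 + I*√3))*(-63) = -34/(105 + I*√3)*(-63) = 2142/(105 + I*√3)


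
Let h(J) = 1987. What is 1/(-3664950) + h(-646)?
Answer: 7282255649/3664950 ≈ 1987.0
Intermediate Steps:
1/(-3664950) + h(-646) = 1/(-3664950) + 1987 = -1/3664950 + 1987 = 7282255649/3664950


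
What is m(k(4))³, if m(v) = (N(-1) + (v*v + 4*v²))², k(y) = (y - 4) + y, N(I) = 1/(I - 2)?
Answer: 186374892382561/729 ≈ 2.5566e+11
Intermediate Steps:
N(I) = 1/(-2 + I)
k(y) = -4 + 2*y (k(y) = (-4 + y) + y = -4 + 2*y)
m(v) = (-⅓ + 5*v²)² (m(v) = (1/(-2 - 1) + (v*v + 4*v²))² = (1/(-3) + (v² + 4*v²))² = (-⅓ + 5*v²)²)
m(k(4))³ = ((-1 + 15*(-4 + 2*4)²)²/9)³ = ((-1 + 15*(-4 + 8)²)²/9)³ = ((-1 + 15*4²)²/9)³ = ((-1 + 15*16)²/9)³ = ((-1 + 240)²/9)³ = ((⅑)*239²)³ = ((⅑)*57121)³ = (57121/9)³ = 186374892382561/729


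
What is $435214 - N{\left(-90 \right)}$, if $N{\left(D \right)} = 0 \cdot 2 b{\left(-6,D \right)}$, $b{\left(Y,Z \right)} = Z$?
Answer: $435214$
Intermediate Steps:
$N{\left(D \right)} = 0$ ($N{\left(D \right)} = 0 \cdot 2 D = 0 D = 0$)
$435214 - N{\left(-90 \right)} = 435214 - 0 = 435214 + 0 = 435214$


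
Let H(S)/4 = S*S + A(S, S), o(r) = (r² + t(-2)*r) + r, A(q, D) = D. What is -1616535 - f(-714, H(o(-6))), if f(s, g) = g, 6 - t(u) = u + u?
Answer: -1620015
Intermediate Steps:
t(u) = 6 - 2*u (t(u) = 6 - (u + u) = 6 - 2*u)
o(r) = r² + 11*r (o(r) = (r² + (6 - 2*(-2))*r) + r = (r² + (6 + 4)*r) + r = (r² + 10*r) + r = r² + 11*r)
H(S) = 4*S + 4*S² (H(S) = 4*(S*S + S) = 4*(S² + S) = 4*(S + S²) = 4*S + 4*S²)
-1616535 - f(-714, H(o(-6))) = -1616535 - 4*(-6*(11 - 6))*(1 - 6*(11 - 6)) = -1616535 - 4*(-6*5)*(1 - 6*5) = -1616535 - 4*(-30)*(1 - 30) = -1616535 - 4*(-30)*(-29) = -1616535 - 1*3480 = -1616535 - 3480 = -1620015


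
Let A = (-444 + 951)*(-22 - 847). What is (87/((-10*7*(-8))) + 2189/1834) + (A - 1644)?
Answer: -32441673763/73360 ≈ -4.4223e+5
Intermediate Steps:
A = -440583 (A = 507*(-869) = -440583)
(87/((-10*7*(-8))) + 2189/1834) + (A - 1644) = (87/((-10*7*(-8))) + 2189/1834) + (-440583 - 1644) = (87/((-70*(-8))) + 2189*(1/1834)) - 442227 = (87/560 + 2189/1834) - 442227 = 98957/73360 - 442227 = -32441673763/73360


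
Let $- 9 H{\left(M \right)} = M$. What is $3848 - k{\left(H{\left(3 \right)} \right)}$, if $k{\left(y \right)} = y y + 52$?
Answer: $\frac{34163}{9} \approx 3795.9$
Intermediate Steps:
$H{\left(M \right)} = - \frac{M}{9}$
$k{\left(y \right)} = 52 + y^{2}$ ($k{\left(y \right)} = y^{2} + 52 = 52 + y^{2}$)
$3848 - k{\left(H{\left(3 \right)} \right)} = 3848 - \left(52 + \left(\left(- \frac{1}{9}\right) 3\right)^{2}\right) = 3848 - \left(52 + \left(- \frac{1}{3}\right)^{2}\right) = 3848 - \left(52 + \frac{1}{9}\right) = 3848 - \frac{469}{9} = \frac{34163}{9}$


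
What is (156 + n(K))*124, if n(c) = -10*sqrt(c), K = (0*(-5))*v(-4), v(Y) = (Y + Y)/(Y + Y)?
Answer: 19344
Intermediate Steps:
v(Y) = 1 (v(Y) = (2*Y)/((2*Y)) = (2*Y)*(1/(2*Y)) = 1)
K = 0 (K = (0*(-5))*1 = 0*1 = 0)
(156 + n(K))*124 = (156 - 10*sqrt(0))*124 = (156 - 10*0)*124 = (156 + 0)*124 = 156*124 = 19344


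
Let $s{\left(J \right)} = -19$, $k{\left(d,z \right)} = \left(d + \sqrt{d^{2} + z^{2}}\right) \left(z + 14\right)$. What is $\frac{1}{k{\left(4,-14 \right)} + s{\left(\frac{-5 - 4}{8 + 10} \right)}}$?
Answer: $- \frac{1}{19} \approx -0.052632$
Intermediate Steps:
$k{\left(d,z \right)} = \left(14 + z\right) \left(d + \sqrt{d^{2} + z^{2}}\right)$ ($k{\left(d,z \right)} = \left(d + \sqrt{d^{2} + z^{2}}\right) \left(14 + z\right) = \left(14 + z\right) \left(d + \sqrt{d^{2} + z^{2}}\right)$)
$\frac{1}{k{\left(4,-14 \right)} + s{\left(\frac{-5 - 4}{8 + 10} \right)}} = \frac{1}{\left(14 \cdot 4 + 14 \sqrt{4^{2} + \left(-14\right)^{2}} + 4 \left(-14\right) - 14 \sqrt{4^{2} + \left(-14\right)^{2}}\right) - 19} = \frac{1}{\left(56 + 14 \sqrt{16 + 196} - 56 - 14 \sqrt{16 + 196}\right) - 19} = \frac{1}{\left(56 + 14 \sqrt{212} - 56 - 14 \sqrt{212}\right) - 19} = \frac{1}{\left(56 + 14 \cdot 2 \sqrt{53} - 56 - 14 \cdot 2 \sqrt{53}\right) - 19} = \frac{1}{\left(56 + 28 \sqrt{53} - 56 - 28 \sqrt{53}\right) - 19} = \frac{1}{0 - 19} = \frac{1}{-19} = - \frac{1}{19}$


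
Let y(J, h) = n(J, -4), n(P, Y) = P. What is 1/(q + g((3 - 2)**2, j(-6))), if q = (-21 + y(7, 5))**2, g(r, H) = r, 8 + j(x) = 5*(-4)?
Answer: 1/197 ≈ 0.0050761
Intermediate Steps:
j(x) = -28 (j(x) = -8 + 5*(-4) = -8 - 20 = -28)
y(J, h) = J
q = 196 (q = (-21 + 7)**2 = (-14)**2 = 196)
1/(q + g((3 - 2)**2, j(-6))) = 1/(196 + (3 - 2)**2) = 1/(196 + 1**2) = 1/(196 + 1) = 1/197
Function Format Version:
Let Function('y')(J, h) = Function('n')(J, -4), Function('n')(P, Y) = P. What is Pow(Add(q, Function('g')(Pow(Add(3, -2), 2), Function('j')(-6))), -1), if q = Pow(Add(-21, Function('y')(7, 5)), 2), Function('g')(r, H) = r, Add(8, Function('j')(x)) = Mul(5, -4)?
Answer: Rational(1, 197) ≈ 0.0050761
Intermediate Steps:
Function('j')(x) = -28 (Function('j')(x) = Add(-8, Mul(5, -4)) = Add(-8, -20) = -28)
Function('y')(J, h) = J
q = 196 (q = Pow(Add(-21, 7), 2) = Pow(-14, 2) = 196)
Pow(Add(q, Function('g')(Pow(Add(3, -2), 2), Function('j')(-6))), -1) = Pow(Add(196, Pow(Add(3, -2), 2)), -1) = Pow(Add(196, Pow(1, 2)), -1) = Pow(Add(196, 1), -1) = Pow(197, -1) = Rational(1, 197)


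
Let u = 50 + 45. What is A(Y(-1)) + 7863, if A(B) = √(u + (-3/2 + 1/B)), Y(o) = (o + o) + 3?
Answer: 7863 + 3*√42/2 ≈ 7872.7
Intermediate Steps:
u = 95
Y(o) = 3 + 2*o (Y(o) = 2*o + 3 = 3 + 2*o)
A(B) = √(187/2 + 1/B) (A(B) = √(95 + (-3/2 + 1/B)) = √(187/2 + 1/B))
A(Y(-1)) + 7863 = √(374 + 4/(3 + 2*(-1)))/2 + 7863 = √(374 + 4/(3 - 2))/2 + 7863 = √(374 + 4/1)/2 + 7863 = √(374 + 4*1)/2 + 7863 = √(374 + 4)/2 + 7863 = √378/2 + 7863 = (3*√42)/2 + 7863 = 3*√42/2 + 7863 = 7863 + 3*√42/2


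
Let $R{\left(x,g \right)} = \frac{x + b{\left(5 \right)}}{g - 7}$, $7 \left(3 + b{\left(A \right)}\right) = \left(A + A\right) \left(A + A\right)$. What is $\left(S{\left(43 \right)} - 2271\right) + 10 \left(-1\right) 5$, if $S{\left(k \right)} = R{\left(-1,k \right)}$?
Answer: $- \frac{16245}{7} \approx -2320.7$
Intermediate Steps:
$b{\left(A \right)} = -3 + \frac{4 A^{2}}{7}$ ($b{\left(A \right)} = -3 + \frac{\left(A + A\right) \left(A + A\right)}{7} = -3 + \frac{2 A 2 A}{7} = -3 + \frac{4 A^{2}}{7}$)
$R{\left(x,g \right)} = \frac{\frac{79}{7} + x}{-7 + g}$ ($R{\left(x,g \right)} = \frac{x - \left(3 - \frac{4 \cdot 5^{2}}{7}\right)}{g - 7} = \frac{x + \left(-3 + \frac{4}{7} \cdot 25\right)}{-7 + g} = \frac{x + \left(-3 + \frac{100}{7}\right)}{-7 + g} = \frac{x + \frac{79}{7}}{-7 + g} = \frac{\frac{79}{7} + x}{-7 + g}$)
$S{\left(k \right)} = \frac{72}{7 \left(-7 + k\right)}$ ($S{\left(k \right)} = \frac{\frac{79}{7} - 1}{-7 + k} = \frac{1}{-7 + k} \frac{72}{7} = \frac{72}{7 \left(-7 + k\right)}$)
$\left(S{\left(43 \right)} - 2271\right) + 10 \left(-1\right) 5 = \left(\frac{72}{7 \left(-7 + 43\right)} - 2271\right) + 10 \left(-1\right) 5 = \left(\frac{72}{7 \cdot 36} - 2271\right) - 50 = \left(\frac{72}{7} \cdot \frac{1}{36} - 2271\right) - 50 = \left(\frac{2}{7} - 2271\right) - 50 = - \frac{15895}{7} - 50 = - \frac{16245}{7}$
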